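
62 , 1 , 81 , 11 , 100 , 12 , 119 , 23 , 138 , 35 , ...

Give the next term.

157

Positions 1, 3, 5, … form one subsequence and positions 2, 4, 6, … form another.
Track A: 62, 81, 100, 119, 138. Arithmetic, step +19.
Track B: 1, 11, 12, 23, 35. A Fibonacci-like recurrence a_n = a_{n-1} + a_{n-2}.
The 11th slot belongs to track A; its 6th term is 157.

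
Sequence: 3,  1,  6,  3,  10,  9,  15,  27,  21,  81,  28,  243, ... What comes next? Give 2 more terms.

36, 729

The terms cycle through 2 interleaved subsequences.
Track A = 3, 6, 10, 15, 21, 28: triangular numbers n(n+1)/2 for n = 2, 3, ….
Track B = 1, 3, 9, 27, 81, 243: successive powers of 3.
Term 13 comes from track A (its 7th entry): 36.
Term 14 comes from track B (its 7th entry): 729.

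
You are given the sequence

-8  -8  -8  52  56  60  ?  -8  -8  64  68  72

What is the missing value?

-8

The slot pattern repeats as AAABBB (period 6), so there are 2 interleaved tracks.
Subsequence A: -8, -8, -8, ?, -8, -8 (the constant sequence -8).
Subsequence B: 52, 56, 60, 64, 68, 72 (linear: a_n = 48 + 4·n).
Filling subsequence A at index 4 by its rule yields -8.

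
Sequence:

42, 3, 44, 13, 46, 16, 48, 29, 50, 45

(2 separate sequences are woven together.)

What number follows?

52

Positions 1, 3, 5, … form one subsequence and positions 2, 4, 6, … form another.
Track A: 42, 44, 46, 48, 50 (arithmetic, step +2).
Track B: 3, 13, 16, 29, 45 (each term equals the sum of the previous two).
Position 11 falls in track A as its term 6, giving 52.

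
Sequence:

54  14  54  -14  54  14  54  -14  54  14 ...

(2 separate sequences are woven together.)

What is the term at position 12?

-14

Taking every 2nd term gives 2 separate tracks.
Subsequence A: 54, 54, 54, 54, 54 (the constant sequence 54).
Subsequence B: 14, -14, 14, -14, 14 (alternating ±14).
Term 12 comes from subsequence B (its 6th entry): -14.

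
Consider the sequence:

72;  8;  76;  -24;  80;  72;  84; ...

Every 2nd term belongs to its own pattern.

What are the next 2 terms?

Taking every 2nd term gives 2 separate tracks.
Stream A: 72, 76, 80, 84 — adding 4 each time.
Stream B: 8, -24, 72 — geometric, ×-3 each step.
The 8th slot belongs to stream B; its 4th term is -216.
The 9th slot belongs to stream A; its 5th term is 88.

-216, 88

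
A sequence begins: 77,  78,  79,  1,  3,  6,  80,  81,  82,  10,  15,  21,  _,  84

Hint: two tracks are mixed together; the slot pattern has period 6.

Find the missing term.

Reading positions in blocks of 6 reveals the pattern AAABBB — 2 tracks woven together.
Subsequence A: 77, 78, 79, 80, 81, 82, ?, 84 (adding 1 each time).
Subsequence B: 1, 3, 6, 10, 15, 21 (triangular numbers starting at T_1).
Filling subsequence A at index 7 by its rule yields 83.

83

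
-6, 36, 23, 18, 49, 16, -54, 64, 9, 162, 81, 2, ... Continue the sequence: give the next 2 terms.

-486, 100

Read the sequence 3 terms at a time; column i is its own pattern.
Track A: -6, 18, -54, 162. Geometric with ratio -3.
Track B: 36, 49, 64, 81. Perfect squares starting at 6².
Track C: 23, 16, 9, 2. Linear: a_n = 30 − 7·n.
Position 13 → track A, term 5 = -486.
The 14th slot belongs to track B; its 5th term is 100.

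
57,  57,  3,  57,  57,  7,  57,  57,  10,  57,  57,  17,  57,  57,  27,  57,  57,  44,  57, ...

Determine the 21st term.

Positions follow the repeating pattern AAB; grouping by letter gives 2 tracks.
Subsequence A: 57, 57, 57, 57, 57, 57, 57, 57, 57, 57, 57, 57, 57. Always 57.
Subsequence B: 3, 7, 10, 17, 27, 44. A Fibonacci-like recurrence a_n = a_{n-1} + a_{n-2}.
The 21st slot belongs to subsequence B; its 7th term is 71.

71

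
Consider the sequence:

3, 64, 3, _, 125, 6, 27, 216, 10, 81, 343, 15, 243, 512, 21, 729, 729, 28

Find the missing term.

9

Read the sequence 3 terms at a time; column i is its own pattern.
Track A: 3, ?, 27, 81, 243, 729. Powers 3^1, 3^2, 3^3, ….
Track B: 64, 125, 216, 343, 512, 729. Consecutive cubes n³ from n = 4.
Track C: 3, 6, 10, 15, 21, 28. Triangular numbers n(n+1)/2 for n = 2, 3, ….
Filling track A at index 2 by its rule yields 9.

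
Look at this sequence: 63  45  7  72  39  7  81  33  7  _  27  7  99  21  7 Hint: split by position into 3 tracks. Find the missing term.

The terms cycle through 3 interleaved subsequences.
Subsequence A: 63, 72, 81, ?, 99 (arithmetic, step +9).
Subsequence B: 45, 39, 33, 27, 21 (subtracting 6 each time).
Subsequence C: 7, 7, 7, 7, 7 (constant 7).
Filling subsequence A at index 4 by its rule yields 90.

90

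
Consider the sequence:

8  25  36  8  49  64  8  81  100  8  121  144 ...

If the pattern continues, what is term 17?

225

Positions follow the repeating pattern ABB; grouping by letter gives 2 tracks.
Subsequence A: 8, 8, 8, 8. The constant sequence 8.
Subsequence B: 25, 36, 49, 64, 81, 100, 121, 144. Perfect squares starting at 5².
Position 17 falls in subsequence B as its term 11, giving 225.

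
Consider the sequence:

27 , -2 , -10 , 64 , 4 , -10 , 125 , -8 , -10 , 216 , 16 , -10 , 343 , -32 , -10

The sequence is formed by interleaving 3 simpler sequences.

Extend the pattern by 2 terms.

Read the sequence 3 terms at a time; column i is its own pattern.
Subsequence A = 27, 64, 125, 216, 343: perfect cubes starting at 3³.
Subsequence B = -2, 4, -8, 16, -32: multiplying by -2 each time.
Subsequence C = -10, -10, -10, -10, -10: the constant sequence -10.
Term 16 comes from subsequence A (its 6th entry): 512.
Term 17 comes from subsequence B (its 6th entry): 64.

512, 64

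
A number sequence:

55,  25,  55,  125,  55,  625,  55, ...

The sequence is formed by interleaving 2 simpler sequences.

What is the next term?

3125

Split by position mod 2 into 2 tracks.
Stream A is 55, 55, 55, 55, which is the constant sequence 55.
Stream B is 25, 125, 625, which is powers 5^2, 5^3, 5^4, ….
Position 8 → stream B, term 4 = 3125.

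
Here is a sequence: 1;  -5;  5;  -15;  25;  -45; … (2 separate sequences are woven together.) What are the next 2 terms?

Positions 1, 3, 5, … form one subsequence and positions 2, 4, 6, … form another.
Track A: 1, 5, 25. Successive powers of 5.
Track B: -5, -15, -45. Multiplying by 3 each time.
Position 7 falls in track A as its term 4, giving 125.
Term 8 comes from track B (its 4th entry): -135.

125, -135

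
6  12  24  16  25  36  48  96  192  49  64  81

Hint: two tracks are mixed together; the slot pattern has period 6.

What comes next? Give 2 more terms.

Positions follow the repeating pattern AAABBB; grouping by letter gives 2 tracks.
Stream A is 6, 12, 24, 48, 96, 192, which is geometric, ×2 each step.
Stream B is 16, 25, 36, 49, 64, 81, which is perfect squares starting at 4².
Position 13 falls in stream A as its term 7, giving 384.
Term 14 comes from stream A (its 8th entry): 768.

384, 768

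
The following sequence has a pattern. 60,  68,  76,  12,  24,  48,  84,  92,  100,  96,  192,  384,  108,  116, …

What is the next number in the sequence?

The slot pattern repeats as AAABBB (period 6), so there are 2 interleaved tracks.
Track A: 60, 68, 76, 84, 92, 100, 108, 116 (arithmetic with common difference +8).
Track B: 12, 24, 48, 96, 192, 384 (a geometric progression (common ratio 2)).
Position 15 falls in track A as its term 9, giving 124.

124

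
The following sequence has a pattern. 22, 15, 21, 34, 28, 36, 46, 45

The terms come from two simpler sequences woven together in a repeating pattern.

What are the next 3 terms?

55, 58, 66

Reading positions in blocks of 3 reveals the pattern ABB — 2 tracks woven together.
Stream A: 22, 34, 46 (arithmetic, step +12).
Stream B: 15, 21, 28, 36, 45 (the triangular numbers T_5, T_6, …).
Position 9 → stream B, term 6 = 55.
Position 10 → stream A, term 4 = 58.
Term 11 comes from stream B (its 7th entry): 66.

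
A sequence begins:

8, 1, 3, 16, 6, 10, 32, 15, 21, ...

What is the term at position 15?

55

Positions follow the repeating pattern ABB; grouping by letter gives 2 tracks.
Track A: 8, 16, 32 — powers of 2.
Track B: 1, 3, 6, 10, 15, 21 — triangular numbers n(n+1)/2 for n = 1, 2, ….
Position 15 → track B, term 10 = 55.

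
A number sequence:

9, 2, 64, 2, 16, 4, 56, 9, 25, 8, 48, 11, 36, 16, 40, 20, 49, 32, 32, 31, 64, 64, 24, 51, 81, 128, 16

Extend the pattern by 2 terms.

Split by position mod 4: positions 1, 5, 9, … form one track, and each other residue class forms its own.
Stream A = 9, 16, 25, 36, 49, 64, 81: perfect squares starting at 3².
Stream B = 2, 4, 8, 16, 32, 64, 128: powers 2^1, 2^2, 2^3, ….
Stream C = 64, 56, 48, 40, 32, 24, 16: subtracting 8 each time.
Stream D = 2, 9, 11, 20, 31, 51: Fibonacci-style (each term is the sum of the two before it).
Position 28 falls in stream D as its term 7, giving 82.
Position 29 → stream A, term 8 = 100.

82, 100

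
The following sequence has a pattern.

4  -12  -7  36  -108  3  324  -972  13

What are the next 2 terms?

Reading positions in blocks of 3 reveals the pattern AAB — 2 tracks woven together.
Track A = 4, -12, 36, -108, 324, -972: a geometric progression (common ratio -3).
Track B = -7, 3, 13: linear: a_n = -17 + 10·n.
Position 10 falls in track A as its term 7, giving 2916.
Position 11 falls in track A as its term 8, giving -8748.

2916, -8748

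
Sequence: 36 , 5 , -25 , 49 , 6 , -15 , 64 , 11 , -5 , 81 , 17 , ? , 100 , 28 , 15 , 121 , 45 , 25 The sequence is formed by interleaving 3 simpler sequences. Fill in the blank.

5

The terms cycle through 3 interleaved subsequences.
Stream A: 36, 49, 64, 81, 100, 121 — perfect squares starting at 6².
Stream B: 5, 6, 11, 17, 28, 45 — a Fibonacci-like recurrence a_n = a_{n-1} + a_{n-2}.
Stream C: -25, -15, -5, ?, 15, 25 — linear: a_n = -35 + 10·n.
The gap is stream C's term 4; the rule gives 5.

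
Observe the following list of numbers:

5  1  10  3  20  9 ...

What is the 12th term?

243

Split by position mod 2 into 2 tracks.
Track A is 5, 10, 20, which is multiplying by 2 each time.
Track B is 1, 3, 9, which is powers of 3.
Position 12 → track B, term 6 = 243.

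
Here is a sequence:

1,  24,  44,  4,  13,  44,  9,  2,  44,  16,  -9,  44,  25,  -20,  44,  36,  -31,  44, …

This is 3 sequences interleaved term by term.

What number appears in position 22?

Split by position mod 3: positions 1, 4, 7, … form one track, and each other residue class forms its own.
Subsequence A = 1, 4, 9, 16, 25, 36: consecutive squares n² from n = 1.
Subsequence B = 24, 13, 2, -9, -20, -31: linear: a_n = 35 − 11·n.
Subsequence C = 44, 44, 44, 44, 44, 44: constant 44.
Position 22 → subsequence A, term 8 = 64.

64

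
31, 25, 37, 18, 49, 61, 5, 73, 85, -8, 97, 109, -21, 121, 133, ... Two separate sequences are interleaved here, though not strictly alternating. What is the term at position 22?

The slot pattern repeats as ABB (period 3), so there are 2 interleaved tracks.
Subsequence A = 31, 18, 5, -8, -21: arithmetic with common difference −13.
Subsequence B = 25, 37, 49, 61, 73, 85, 97, 109, 121, 133: linear: a_n = 13 + 12·n.
Position 22 → subsequence A, term 8 = -60.

-60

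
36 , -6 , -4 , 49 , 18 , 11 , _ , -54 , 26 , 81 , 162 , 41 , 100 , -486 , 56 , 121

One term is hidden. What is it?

Taking every 3rd term gives 3 separate tracks.
Stream A: 36, 49, ?, 81, 100, 121 — consecutive squares n² from n = 6.
Stream B: -6, 18, -54, 162, -486 — geometric, ×-3 each step.
Stream C: -4, 11, 26, 41, 56 — linear: a_n = -19 + 15·n.
Stream A's pattern makes the blank 64.

64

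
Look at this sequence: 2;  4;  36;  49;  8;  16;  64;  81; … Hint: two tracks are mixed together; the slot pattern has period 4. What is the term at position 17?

512

Positions follow the repeating pattern AABB; grouping by letter gives 2 tracks.
Subsequence A: 2, 4, 8, 16. Powers 2^1, 2^2, 2^3, ….
Subsequence B: 36, 49, 64, 81. Perfect squares starting at 6².
Position 17 falls in subsequence A as its term 9, giving 512.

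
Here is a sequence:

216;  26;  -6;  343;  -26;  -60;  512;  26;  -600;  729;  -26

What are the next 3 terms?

The terms cycle through 3 interleaved subsequences.
Track A: 216, 343, 512, 729 (the cubes 6³, 7³, 8³, …).
Track B: 26, -26, 26, -26 (alternating ±26).
Track C: -6, -60, -600 (a geometric progression (common ratio 10)).
Position 12 falls in track C as its term 4, giving -6000.
Position 13 → track A, term 5 = 1000.
The 14th slot belongs to track B; its 5th term is 26.

-6000, 1000, 26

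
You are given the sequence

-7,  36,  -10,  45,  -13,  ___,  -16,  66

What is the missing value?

55

Taking every 2nd term gives 2 separate tracks.
Track A is -7, -10, -13, -16, which is subtracting 3 each time.
Track B is 36, 45, ?, 66, which is triangular numbers n(n+1)/2 for n = 8, 9, ….
Track B's pattern makes the blank 55.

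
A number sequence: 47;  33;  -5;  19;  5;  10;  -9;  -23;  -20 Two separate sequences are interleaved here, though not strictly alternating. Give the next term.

-37

Reading positions in blocks of 3 reveals the pattern AAB — 2 tracks woven together.
Stream A = 47, 33, 19, 5, -9, -23: arithmetic with common difference −14.
Stream B = -5, 10, -20: geometric, ×-2 each step.
The 10th slot belongs to stream A; its 7th term is -37.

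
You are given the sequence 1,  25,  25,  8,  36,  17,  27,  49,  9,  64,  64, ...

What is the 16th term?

216

Taking every 3rd term gives 3 separate tracks.
Stream A = 1, 8, 27, 64: perfect cubes starting at 1³.
Stream B = 25, 36, 49, 64: perfect squares starting at 5².
Stream C = 25, 17, 9: arithmetic, step −8.
The 16th slot belongs to stream A; its 6th term is 216.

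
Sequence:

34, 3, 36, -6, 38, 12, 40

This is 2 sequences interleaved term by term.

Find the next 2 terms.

-24, 42

The terms cycle through 2 interleaved subsequences.
Stream A = 34, 36, 38, 40: linear: a_n = 32 + 2·n.
Stream B = 3, -6, 12: a geometric progression (common ratio -2).
Position 8 → stream B, term 4 = -24.
Term 9 comes from stream A (its 5th entry): 42.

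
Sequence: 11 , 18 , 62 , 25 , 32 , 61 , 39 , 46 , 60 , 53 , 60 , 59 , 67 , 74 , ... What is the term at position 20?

Positions follow the repeating pattern AAB; grouping by letter gives 2 tracks.
Subsequence A: 11, 18, 25, 32, 39, 46, 53, 60, 67, 74. Adding 7 each time.
Subsequence B: 62, 61, 60, 59. Arithmetic with common difference −1.
The 20th slot belongs to subsequence A; its 14th term is 102.

102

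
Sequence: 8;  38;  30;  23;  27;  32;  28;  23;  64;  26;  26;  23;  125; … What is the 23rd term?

Taking every 4th term gives 4 separate tracks.
Stream A is 8, 27, 64, 125, which is consecutive cubes n³ from n = 2.
Stream B is 38, 32, 26, which is arithmetic, step −6.
Stream C is 30, 28, 26, which is linear: a_n = 32 − 2·n.
Stream D is 23, 23, 23, which is constant 23.
Position 23 → stream C, term 6 = 20.

20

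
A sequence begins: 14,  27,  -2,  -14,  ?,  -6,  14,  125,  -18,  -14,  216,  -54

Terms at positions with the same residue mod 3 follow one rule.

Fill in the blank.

64

Taking every 3rd term gives 3 separate tracks.
Subsequence A: 14, -14, 14, -14 — oscillating between 14 and -14.
Subsequence B: 27, ?, 125, 216 — consecutive cubes n³ from n = 3.
Subsequence C: -2, -6, -18, -54 — geometric, ×3 each step.
The gap is subsequence B's term 2; the rule gives 64.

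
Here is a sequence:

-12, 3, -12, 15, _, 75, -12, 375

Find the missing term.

Odd-indexed and even-indexed terms follow separate rules.
Stream A is -12, -12, ?, -12, which is constant -12.
Stream B is 3, 15, 75, 375, which is a geometric progression (common ratio 5).
Filling stream A at index 3 by its rule yields -12.

-12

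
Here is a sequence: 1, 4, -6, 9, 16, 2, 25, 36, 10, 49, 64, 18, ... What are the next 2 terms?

81, 100

Reading positions in blocks of 3 reveals the pattern AAB — 2 tracks woven together.
Stream A: 1, 4, 9, 16, 25, 36, 49, 64 (consecutive squares n² from n = 1).
Stream B: -6, 2, 10, 18 (linear: a_n = -14 + 8·n).
Term 13 comes from stream A (its 9th entry): 81.
The 14th slot belongs to stream A; its 10th term is 100.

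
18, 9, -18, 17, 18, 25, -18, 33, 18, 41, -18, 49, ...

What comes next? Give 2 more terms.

18, 57

Positions 1, 3, 5, … form one subsequence and positions 2, 4, 6, … form another.
Subsequence A = 18, -18, 18, -18, 18, -18: alternating ±18.
Subsequence B = 9, 17, 25, 33, 41, 49: arithmetic, step +8.
Position 13 → subsequence A, term 7 = 18.
Position 14 falls in subsequence B as its term 7, giving 57.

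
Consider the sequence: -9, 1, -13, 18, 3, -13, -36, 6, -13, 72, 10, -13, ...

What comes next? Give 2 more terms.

-144, 15

The terms cycle through 3 interleaved subsequences.
Stream A is -9, 18, -36, 72, which is a geometric progression (common ratio -2).
Stream B is 1, 3, 6, 10, which is triangular numbers starting at T_1.
Stream C is -13, -13, -13, -13, which is always -13.
The 13th slot belongs to stream A; its 5th term is -144.
Position 14 → stream B, term 5 = 15.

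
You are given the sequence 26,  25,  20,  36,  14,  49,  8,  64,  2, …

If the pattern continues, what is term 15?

Positions 1, 3, 5, … form one subsequence and positions 2, 4, 6, … form another.
Track A: 26, 20, 14, 8, 2. Subtracting 6 each time.
Track B: 25, 36, 49, 64. Consecutive squares n² from n = 5.
Position 15 → track A, term 8 = -16.

-16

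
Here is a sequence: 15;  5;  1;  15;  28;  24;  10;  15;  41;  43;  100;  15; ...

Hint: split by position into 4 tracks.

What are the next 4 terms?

Taking every 4th term gives 4 separate tracks.
Stream A = 15, 28, 41: linear: a_n = 2 + 13·n.
Stream B = 5, 24, 43: adding 19 each time.
Stream C = 1, 10, 100: powers of 10.
Stream D = 15, 15, 15: the constant sequence 15.
Position 13 falls in stream A as its term 4, giving 54.
Position 14 falls in stream B as its term 4, giving 62.
Position 15 falls in stream C as its term 4, giving 1000.
Term 16 comes from stream D (its 4th entry): 15.

54, 62, 1000, 15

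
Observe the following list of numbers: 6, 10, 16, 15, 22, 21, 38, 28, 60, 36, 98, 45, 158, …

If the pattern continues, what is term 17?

Odd-indexed and even-indexed terms follow separate rules.
Track A: 6, 16, 22, 38, 60, 98, 158 (each term equals the sum of the previous two).
Track B: 10, 15, 21, 28, 36, 45 (triangular numbers starting at T_4).
Position 17 → track A, term 9 = 414.

414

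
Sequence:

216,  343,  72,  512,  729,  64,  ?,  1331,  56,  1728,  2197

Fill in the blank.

The slot pattern repeats as AAB (period 3), so there are 2 interleaved tracks.
Subsequence A is 216, 343, 512, 729, ?, 1331, 1728, 2197, which is consecutive cubes n³ from n = 6.
Subsequence B is 72, 64, 56, which is arithmetic with common difference −8.
So the missing entry in subsequence A is 1000.

1000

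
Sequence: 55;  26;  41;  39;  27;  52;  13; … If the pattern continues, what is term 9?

Positions 1, 3, 5, … form one subsequence and positions 2, 4, 6, … form another.
Stream A = 55, 41, 27, 13: arithmetic with common difference −14.
Stream B = 26, 39, 52: linear: a_n = 13 + 13·n.
Position 9 falls in stream A as its term 5, giving -1.

-1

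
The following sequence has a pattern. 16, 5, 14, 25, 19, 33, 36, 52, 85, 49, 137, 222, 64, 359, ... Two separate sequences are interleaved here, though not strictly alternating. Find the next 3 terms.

581, 81, 940

Reading positions in blocks of 3 reveals the pattern ABB — 2 tracks woven together.
Track A: 16, 25, 36, 49, 64 — consecutive squares n² from n = 4.
Track B: 5, 14, 19, 33, 52, 85, 137, 222, 359 — a Fibonacci-like recurrence a_n = a_{n-1} + a_{n-2}.
Position 15 → track B, term 10 = 581.
Position 16 falls in track A as its term 6, giving 81.
The 17th slot belongs to track B; its 11th term is 940.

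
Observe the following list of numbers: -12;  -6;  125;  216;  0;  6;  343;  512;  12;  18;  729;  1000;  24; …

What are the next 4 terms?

30, 1331, 1728, 36

Positions follow the repeating pattern AABB; grouping by letter gives 2 tracks.
Stream A: -12, -6, 0, 6, 12, 18, 24. Arithmetic with common difference +6.
Stream B: 125, 216, 343, 512, 729, 1000. Consecutive cubes n³ from n = 5.
The 14th slot belongs to stream A; its 8th term is 30.
Position 15 → stream B, term 7 = 1331.
The 16th slot belongs to stream B; its 8th term is 1728.
Term 17 comes from stream A (its 9th entry): 36.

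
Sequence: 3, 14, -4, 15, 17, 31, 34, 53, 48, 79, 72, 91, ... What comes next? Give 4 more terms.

127, 206, 110, 129

The slot pattern repeats as AABB (period 4), so there are 2 interleaved tracks.
Stream A: 3, 14, 17, 31, 48, 79 — Fibonacci-style (each term is the sum of the two before it).
Stream B: -4, 15, 34, 53, 72, 91 — arithmetic with common difference +19.
Term 13 comes from stream A (its 7th entry): 127.
Position 14 → stream A, term 8 = 206.
Position 15 falls in stream B as its term 7, giving 110.
The 16th slot belongs to stream B; its 8th term is 129.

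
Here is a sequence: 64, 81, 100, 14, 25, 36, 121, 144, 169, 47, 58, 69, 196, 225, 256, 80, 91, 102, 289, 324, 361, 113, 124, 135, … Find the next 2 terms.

400, 441

Reading positions in blocks of 6 reveals the pattern AAABBB — 2 tracks woven together.
Subsequence A: 64, 81, 100, 121, 144, 169, 196, 225, 256, 289, 324, 361 (consecutive squares n² from n = 8).
Subsequence B: 14, 25, 36, 47, 58, 69, 80, 91, 102, 113, 124, 135 (arithmetic, step +11).
Position 25 falls in subsequence A as its term 13, giving 400.
The 26th slot belongs to subsequence A; its 14th term is 441.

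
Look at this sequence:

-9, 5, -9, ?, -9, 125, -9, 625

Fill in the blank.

25

Positions 1, 3, 5, … form one subsequence and positions 2, 4, 6, … form another.
Track A is -9, -9, -9, -9, which is always -9.
Track B is 5, ?, 125, 625, which is successive powers of 5.
Filling track B at index 2 by its rule yields 25.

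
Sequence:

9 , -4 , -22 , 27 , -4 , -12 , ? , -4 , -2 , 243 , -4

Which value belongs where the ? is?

81

The terms cycle through 3 interleaved subsequences.
Track A: 9, 27, ?, 243. Successive powers of 3.
Track B: -4, -4, -4, -4. Always -4.
Track C: -22, -12, -2. Linear: a_n = -32 + 10·n.
Track A's pattern makes the blank 81.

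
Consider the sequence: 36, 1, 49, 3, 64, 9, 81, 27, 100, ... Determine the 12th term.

243

The terms cycle through 2 interleaved subsequences.
Stream A: 36, 49, 64, 81, 100 (perfect squares starting at 6²).
Stream B: 1, 3, 9, 27 (powers 3^0, 3^1, 3^2, …).
Term 12 comes from stream B (its 6th entry): 243.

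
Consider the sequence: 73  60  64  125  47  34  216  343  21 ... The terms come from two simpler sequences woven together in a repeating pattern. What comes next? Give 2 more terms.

8, 512

The slot pattern repeats as AABB (period 4), so there are 2 interleaved tracks.
Subsequence A = 73, 60, 47, 34, 21: linear: a_n = 86 − 13·n.
Subsequence B = 64, 125, 216, 343: consecutive cubes n³ from n = 4.
Position 10 → subsequence A, term 6 = 8.
Term 11 comes from subsequence B (its 5th entry): 512.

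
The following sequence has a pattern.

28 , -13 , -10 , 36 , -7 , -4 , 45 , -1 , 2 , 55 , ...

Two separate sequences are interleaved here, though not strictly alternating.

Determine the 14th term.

11

Positions follow the repeating pattern ABB; grouping by letter gives 2 tracks.
Stream A = 28, 36, 45, 55: triangular numbers n(n+1)/2 for n = 7, 8, ….
Stream B = -13, -10, -7, -4, -1, 2: adding 3 each time.
The 14th slot belongs to stream B; its 9th term is 11.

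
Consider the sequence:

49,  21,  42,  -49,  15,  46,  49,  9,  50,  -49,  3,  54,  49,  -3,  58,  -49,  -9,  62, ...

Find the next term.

Read the sequence 3 terms at a time; column i is its own pattern.
Subsequence A: 49, -49, 49, -49, 49, -49 (alternating ±49).
Subsequence B: 21, 15, 9, 3, -3, -9 (arithmetic with common difference −6).
Subsequence C: 42, 46, 50, 54, 58, 62 (adding 4 each time).
Term 19 comes from subsequence A (its 7th entry): 49.

49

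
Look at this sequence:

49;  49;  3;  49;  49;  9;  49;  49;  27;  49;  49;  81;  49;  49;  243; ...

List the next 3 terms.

49, 49, 729

Positions follow the repeating pattern AAB; grouping by letter gives 2 tracks.
Track A: 49, 49, 49, 49, 49, 49, 49, 49, 49, 49. Constant 49.
Track B: 3, 9, 27, 81, 243. Successive powers of 3.
Position 16 → track A, term 11 = 49.
The 17th slot belongs to track A; its 12th term is 49.
The 18th slot belongs to track B; its 6th term is 729.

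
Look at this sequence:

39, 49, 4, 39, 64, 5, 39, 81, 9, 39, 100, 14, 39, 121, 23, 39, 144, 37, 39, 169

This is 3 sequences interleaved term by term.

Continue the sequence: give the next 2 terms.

Taking every 3rd term gives 3 separate tracks.
Track A: 39, 39, 39, 39, 39, 39, 39. Always 39.
Track B: 49, 64, 81, 100, 121, 144, 169. Consecutive squares n² from n = 7.
Track C: 4, 5, 9, 14, 23, 37. A Fibonacci-like recurrence a_n = a_{n-1} + a_{n-2}.
Term 21 comes from track C (its 7th entry): 60.
Position 22 falls in track A as its term 8, giving 39.

60, 39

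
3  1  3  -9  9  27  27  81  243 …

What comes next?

Reading positions in blocks of 3 reveals the pattern ABB — 2 tracks woven together.
Track A: 3, -9, 27. Geometric with ratio -3.
Track B: 1, 3, 9, 27, 81, 243. Powers of 3.
Position 10 falls in track A as its term 4, giving -81.

-81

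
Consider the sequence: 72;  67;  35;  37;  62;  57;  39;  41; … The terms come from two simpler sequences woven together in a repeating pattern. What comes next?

52

Positions follow the repeating pattern AABB; grouping by letter gives 2 tracks.
Subsequence A is 72, 67, 62, 57, which is subtracting 5 each time.
Subsequence B is 35, 37, 39, 41, which is arithmetic, step +2.
Position 9 → subsequence A, term 5 = 52.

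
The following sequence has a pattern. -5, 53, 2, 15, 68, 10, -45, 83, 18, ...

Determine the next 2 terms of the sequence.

Split by position mod 3 into 3 tracks.
Subsequence A: -5, 15, -45 (a geometric progression (common ratio -3)).
Subsequence B: 53, 68, 83 (linear: a_n = 38 + 15·n).
Subsequence C: 2, 10, 18 (arithmetic, step +8).
The 10th slot belongs to subsequence A; its 4th term is 135.
Term 11 comes from subsequence B (its 4th entry): 98.

135, 98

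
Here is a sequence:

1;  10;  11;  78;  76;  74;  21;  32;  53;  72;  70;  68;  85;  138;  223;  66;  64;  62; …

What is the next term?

The slot pattern repeats as AAABBB (period 6), so there are 2 interleaved tracks.
Track A = 1, 10, 11, 21, 32, 53, 85, 138, 223: Fibonacci-style (each term is the sum of the two before it).
Track B = 78, 76, 74, 72, 70, 68, 66, 64, 62: subtracting 2 each time.
Term 19 comes from track A (its 10th entry): 361.

361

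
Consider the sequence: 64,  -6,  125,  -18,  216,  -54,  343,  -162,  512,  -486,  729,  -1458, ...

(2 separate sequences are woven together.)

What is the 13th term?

1000

Positions 1, 3, 5, … form one subsequence and positions 2, 4, 6, … form another.
Track A = 64, 125, 216, 343, 512, 729: the cubes 4³, 5³, 6³, ….
Track B = -6, -18, -54, -162, -486, -1458: a geometric progression (common ratio 3).
Position 13 falls in track A as its term 7, giving 1000.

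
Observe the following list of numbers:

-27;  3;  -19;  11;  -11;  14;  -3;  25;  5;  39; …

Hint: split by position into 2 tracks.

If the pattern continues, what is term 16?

167

Split by position mod 2 into 2 tracks.
Stream A is -27, -19, -11, -3, 5, which is adding 8 each time.
Stream B is 3, 11, 14, 25, 39, which is Fibonacci-style (each term is the sum of the two before it).
Term 16 comes from stream B (its 8th entry): 167.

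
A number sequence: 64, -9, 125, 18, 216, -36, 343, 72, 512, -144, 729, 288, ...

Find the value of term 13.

1000

Taking every 2nd term gives 2 separate tracks.
Track A = 64, 125, 216, 343, 512, 729: the cubes 4³, 5³, 6³, ….
Track B = -9, 18, -36, 72, -144, 288: multiplying by -2 each time.
Term 13 comes from track A (its 7th entry): 1000.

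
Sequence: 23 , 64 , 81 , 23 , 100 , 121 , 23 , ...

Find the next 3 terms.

Positions follow the repeating pattern ABB; grouping by letter gives 2 tracks.
Track A: 23, 23, 23 — constant 23.
Track B: 64, 81, 100, 121 — consecutive squares n² from n = 8.
Position 8 → track B, term 5 = 144.
Term 9 comes from track B (its 6th entry): 169.
The 10th slot belongs to track A; its 4th term is 23.

144, 169, 23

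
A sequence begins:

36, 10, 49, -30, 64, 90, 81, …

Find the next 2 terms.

-270, 100

Taking every 2nd term gives 2 separate tracks.
Track A: 36, 49, 64, 81 — the squares 6², 7², 8², ….
Track B: 10, -30, 90 — geometric, ×-3 each step.
The 8th slot belongs to track B; its 4th term is -270.
Term 9 comes from track A (its 5th entry): 100.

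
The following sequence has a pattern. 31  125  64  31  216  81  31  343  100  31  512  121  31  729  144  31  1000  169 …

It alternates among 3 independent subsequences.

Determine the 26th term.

2197

Split by position mod 3: positions 1, 4, 7, … form one track, and each other residue class forms its own.
Track A is 31, 31, 31, 31, 31, 31, which is the constant sequence 31.
Track B is 125, 216, 343, 512, 729, 1000, which is consecutive cubes n³ from n = 5.
Track C is 64, 81, 100, 121, 144, 169, which is the squares 8², 9², 10², ….
Term 26 comes from track B (its 9th entry): 2197.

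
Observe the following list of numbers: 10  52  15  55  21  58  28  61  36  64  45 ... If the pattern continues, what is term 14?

Positions 1, 3, 5, … form one subsequence and positions 2, 4, 6, … form another.
Track A: 10, 15, 21, 28, 36, 45 — the triangular numbers T_4, T_5, ….
Track B: 52, 55, 58, 61, 64 — adding 3 each time.
Term 14 comes from track B (its 7th entry): 70.

70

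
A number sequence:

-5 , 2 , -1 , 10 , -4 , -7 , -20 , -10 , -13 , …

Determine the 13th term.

-80

The slot pattern repeats as ABB (period 3), so there are 2 interleaved tracks.
Track A is -5, 10, -20, which is geometric, ×-2 each step.
Track B is 2, -1, -4, -7, -10, -13, which is subtracting 3 each time.
The 13th slot belongs to track A; its 5th term is -80.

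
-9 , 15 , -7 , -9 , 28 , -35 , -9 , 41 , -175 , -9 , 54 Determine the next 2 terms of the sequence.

Split by position mod 3 into 3 tracks.
Stream A = -9, -9, -9, -9: the constant sequence -9.
Stream B = 15, 28, 41, 54: arithmetic, step +13.
Stream C = -7, -35, -175: geometric with ratio 5.
The 12th slot belongs to stream C; its 4th term is -875.
Position 13 → stream A, term 5 = -9.

-875, -9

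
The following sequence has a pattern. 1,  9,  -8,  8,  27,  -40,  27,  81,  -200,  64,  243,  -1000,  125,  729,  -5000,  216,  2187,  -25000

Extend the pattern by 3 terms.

The terms cycle through 3 interleaved subsequences.
Track A: 1, 8, 27, 64, 125, 216 — consecutive cubes n³ from n = 1.
Track B: 9, 27, 81, 243, 729, 2187 — powers of 3.
Track C: -8, -40, -200, -1000, -5000, -25000 — a geometric progression (common ratio 5).
The 19th slot belongs to track A; its 7th term is 343.
Term 20 comes from track B (its 7th entry): 6561.
Position 21 falls in track C as its term 7, giving -125000.

343, 6561, -125000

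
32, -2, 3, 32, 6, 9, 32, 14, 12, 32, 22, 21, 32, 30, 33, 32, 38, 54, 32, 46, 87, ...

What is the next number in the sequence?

32

Split by position mod 3 into 3 tracks.
Track A: 32, 32, 32, 32, 32, 32, 32 (the constant sequence 32).
Track B: -2, 6, 14, 22, 30, 38, 46 (adding 8 each time).
Track C: 3, 9, 12, 21, 33, 54, 87 (each term equals the sum of the previous two).
Position 22 falls in track A as its term 8, giving 32.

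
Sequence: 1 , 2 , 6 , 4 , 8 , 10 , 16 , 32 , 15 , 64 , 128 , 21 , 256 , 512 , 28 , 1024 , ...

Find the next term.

Positions follow the repeating pattern AAB; grouping by letter gives 2 tracks.
Subsequence A: 1, 2, 4, 8, 16, 32, 64, 128, 256, 512, 1024 (powers 2^0, 2^1, 2^2, …).
Subsequence B: 6, 10, 15, 21, 28 (triangular numbers n(n+1)/2 for n = 3, 4, …).
Position 17 falls in subsequence A as its term 12, giving 2048.

2048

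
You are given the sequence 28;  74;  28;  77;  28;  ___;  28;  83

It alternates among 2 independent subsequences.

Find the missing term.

The terms cycle through 2 interleaved subsequences.
Stream A is 28, 28, 28, 28, which is the constant sequence 28.
Stream B is 74, 77, ?, 83, which is arithmetic with common difference +3.
The gap is stream B's term 3; the rule gives 80.

80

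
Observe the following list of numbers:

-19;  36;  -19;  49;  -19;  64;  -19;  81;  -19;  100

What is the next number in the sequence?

The terms cycle through 2 interleaved subsequences.
Track A: -19, -19, -19, -19, -19 — the constant sequence -19.
Track B: 36, 49, 64, 81, 100 — consecutive squares n² from n = 6.
The 11th slot belongs to track A; its 6th term is -19.

-19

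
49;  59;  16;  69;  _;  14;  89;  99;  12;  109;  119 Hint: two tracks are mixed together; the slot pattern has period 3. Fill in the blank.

Positions follow the repeating pattern AAB; grouping by letter gives 2 tracks.
Subsequence A: 49, 59, 69, ?, 89, 99, 109, 119 (arithmetic, step +10).
Subsequence B: 16, 14, 12 (arithmetic, step −2).
Filling subsequence A at index 4 by its rule yields 79.

79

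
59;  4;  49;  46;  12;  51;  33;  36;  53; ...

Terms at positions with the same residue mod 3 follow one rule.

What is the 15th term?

Taking every 3rd term gives 3 separate tracks.
Stream A is 59, 46, 33, which is subtracting 13 each time.
Stream B is 4, 12, 36, which is multiplying by 3 each time.
Stream C is 49, 51, 53, which is arithmetic with common difference +2.
Term 15 comes from stream C (its 5th entry): 57.

57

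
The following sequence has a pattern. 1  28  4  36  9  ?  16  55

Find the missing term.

Odd-indexed and even-indexed terms follow separate rules.
Track A: 1, 4, 9, 16 (consecutive squares n² from n = 1).
Track B: 28, 36, ?, 55 (the triangular numbers T_7, T_8, …).
So the missing entry in track B is 45.

45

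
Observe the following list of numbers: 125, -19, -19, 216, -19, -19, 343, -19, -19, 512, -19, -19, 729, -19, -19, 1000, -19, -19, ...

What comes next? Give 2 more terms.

Positions follow the repeating pattern ABB; grouping by letter gives 2 tracks.
Subsequence A: 125, 216, 343, 512, 729, 1000 (the cubes 5³, 6³, 7³, …).
Subsequence B: -19, -19, -19, -19, -19, -19, -19, -19, -19, -19, -19, -19 (the constant sequence -19).
Term 19 comes from subsequence A (its 7th entry): 1331.
Position 20 falls in subsequence B as its term 13, giving -19.

1331, -19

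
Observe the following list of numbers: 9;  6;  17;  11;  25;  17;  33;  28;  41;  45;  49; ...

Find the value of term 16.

The terms cycle through 2 interleaved subsequences.
Track A: 9, 17, 25, 33, 41, 49 — adding 8 each time.
Track B: 6, 11, 17, 28, 45 — each term equals the sum of the previous two.
Position 16 falls in track B as its term 8, giving 191.

191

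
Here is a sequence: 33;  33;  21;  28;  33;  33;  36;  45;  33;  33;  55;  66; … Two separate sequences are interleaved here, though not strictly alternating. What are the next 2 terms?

33, 33

The slot pattern repeats as AABB (period 4), so there are 2 interleaved tracks.
Track A: 33, 33, 33, 33, 33, 33. Constant 33.
Track B: 21, 28, 36, 45, 55, 66. The triangular numbers T_6, T_7, ….
Position 13 → track A, term 7 = 33.
The 14th slot belongs to track A; its 8th term is 33.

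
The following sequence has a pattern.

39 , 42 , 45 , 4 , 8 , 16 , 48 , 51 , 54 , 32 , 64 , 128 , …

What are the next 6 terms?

Reading positions in blocks of 6 reveals the pattern AAABBB — 2 tracks woven together.
Track A: 39, 42, 45, 48, 51, 54. Adding 3 each time.
Track B: 4, 8, 16, 32, 64, 128. Powers 2^2, 2^3, 2^4, ….
Term 13 comes from track A (its 7th entry): 57.
Term 14 comes from track A (its 8th entry): 60.
The 15th slot belongs to track A; its 9th term is 63.
Position 16 falls in track B as its term 7, giving 256.
Position 17 falls in track B as its term 8, giving 512.
The 18th slot belongs to track B; its 9th term is 1024.

57, 60, 63, 256, 512, 1024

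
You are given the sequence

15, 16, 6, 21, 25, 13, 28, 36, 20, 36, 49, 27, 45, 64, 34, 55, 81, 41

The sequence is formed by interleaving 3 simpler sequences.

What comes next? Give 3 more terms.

Taking every 3rd term gives 3 separate tracks.
Stream A = 15, 21, 28, 36, 45, 55: triangular numbers n(n+1)/2 for n = 5, 6, ….
Stream B = 16, 25, 36, 49, 64, 81: consecutive squares n² from n = 4.
Stream C = 6, 13, 20, 27, 34, 41: arithmetic, step +7.
The 19th slot belongs to stream A; its 7th term is 66.
Position 20 → stream B, term 7 = 100.
Position 21 → stream C, term 7 = 48.

66, 100, 48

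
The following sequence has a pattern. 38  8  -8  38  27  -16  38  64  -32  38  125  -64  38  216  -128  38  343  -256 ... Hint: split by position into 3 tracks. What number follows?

Taking every 3rd term gives 3 separate tracks.
Track A = 38, 38, 38, 38, 38, 38: the constant sequence 38.
Track B = 8, 27, 64, 125, 216, 343: perfect cubes starting at 2³.
Track C = -8, -16, -32, -64, -128, -256: geometric with ratio 2.
Term 19 comes from track A (its 7th entry): 38.

38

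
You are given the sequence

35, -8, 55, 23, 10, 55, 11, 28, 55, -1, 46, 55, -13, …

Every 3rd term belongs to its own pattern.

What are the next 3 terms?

64, 55, -25

Read the sequence 3 terms at a time; column i is its own pattern.
Track A is 35, 23, 11, -1, -13, which is arithmetic, step −12.
Track B is -8, 10, 28, 46, which is adding 18 each time.
Track C is 55, 55, 55, 55, which is the constant sequence 55.
Term 14 comes from track B (its 5th entry): 64.
Term 15 comes from track C (its 5th entry): 55.
Position 16 falls in track A as its term 6, giving -25.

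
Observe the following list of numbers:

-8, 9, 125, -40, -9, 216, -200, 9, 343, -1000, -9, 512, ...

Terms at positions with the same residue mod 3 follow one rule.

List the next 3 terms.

Split by position mod 3 into 3 tracks.
Stream A: -8, -40, -200, -1000 (a geometric progression (common ratio 5)).
Stream B: 9, -9, 9, -9 (the oscillation 9·(−1)^(n+1)).
Stream C: 125, 216, 343, 512 (perfect cubes starting at 5³).
Term 13 comes from stream A (its 5th entry): -5000.
The 14th slot belongs to stream B; its 5th term is 9.
Term 15 comes from stream C (its 5th entry): 729.

-5000, 9, 729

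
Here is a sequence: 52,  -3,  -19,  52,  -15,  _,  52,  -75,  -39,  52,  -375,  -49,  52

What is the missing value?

-29

Split by position mod 3: positions 1, 4, 7, … form one track, and each other residue class forms its own.
Track A is 52, 52, 52, 52, 52, which is always 52.
Track B is -3, -15, -75, -375, which is a geometric progression (common ratio 5).
Track C is -19, ?, -39, -49, which is linear: a_n = -9 − 10·n.
Filling track C at index 2 by its rule yields -29.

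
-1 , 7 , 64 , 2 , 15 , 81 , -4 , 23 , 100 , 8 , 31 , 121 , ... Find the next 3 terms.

-16, 39, 144

Split by position mod 3: positions 1, 4, 7, … form one track, and each other residue class forms its own.
Track A: -1, 2, -4, 8. Multiplying by -2 each time.
Track B: 7, 15, 23, 31. Arithmetic with common difference +8.
Track C: 64, 81, 100, 121. The squares 8², 9², 10², ….
Position 13 → track A, term 5 = -16.
Term 14 comes from track B (its 5th entry): 39.
Term 15 comes from track C (its 5th entry): 144.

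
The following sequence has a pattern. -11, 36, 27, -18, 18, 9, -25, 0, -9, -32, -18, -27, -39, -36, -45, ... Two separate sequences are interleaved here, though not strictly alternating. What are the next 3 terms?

-46, -54, -63

The slot pattern repeats as ABB (period 3), so there are 2 interleaved tracks.
Track A = -11, -18, -25, -32, -39: subtracting 7 each time.
Track B = 36, 27, 18, 9, 0, -9, -18, -27, -36, -45: arithmetic, step −9.
Position 16 falls in track A as its term 6, giving -46.
Position 17 → track B, term 11 = -54.
Position 18 → track B, term 12 = -63.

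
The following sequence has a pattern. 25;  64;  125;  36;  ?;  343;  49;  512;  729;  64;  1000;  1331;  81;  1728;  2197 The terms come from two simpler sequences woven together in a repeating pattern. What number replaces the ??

216

Positions follow the repeating pattern ABB; grouping by letter gives 2 tracks.
Stream A: 25, 36, 49, 64, 81. Perfect squares starting at 5².
Stream B: 64, 125, ?, 343, 512, 729, 1000, 1331, 1728, 2197. Perfect cubes starting at 4³.
The gap is stream B's term 3; the rule gives 216.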